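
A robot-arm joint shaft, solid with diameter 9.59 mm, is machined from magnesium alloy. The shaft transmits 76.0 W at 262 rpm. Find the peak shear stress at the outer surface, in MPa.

ω = 2π·262/60 = 27.44 rad/s, so T = P/ω = 76.0 / 27.44 = 2.770 N·m.
J = πd⁴/32 = π(0.00959)⁴/32 = 8.304×10^-10 m⁴.
τ_max = T·r/J = 2.770 × 0.00479 / 8.304×10^-10 = 1.600×10^7 Pa.

16.0 MPa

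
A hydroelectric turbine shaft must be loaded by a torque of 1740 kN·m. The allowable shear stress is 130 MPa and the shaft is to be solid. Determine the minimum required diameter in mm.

For a solid shaft τ_max = 16T/(πd³), so d = (16T/(π τ_allow))^(1/3) = (16·1.740e6/(π·1.30×10^8))^(1/3) = 0.4085 m.

408 mm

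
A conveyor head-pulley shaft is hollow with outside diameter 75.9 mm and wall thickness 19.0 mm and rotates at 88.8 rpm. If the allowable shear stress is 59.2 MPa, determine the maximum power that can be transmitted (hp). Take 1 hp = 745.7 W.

59.4 hp

J = π(d_o⁴ − d_i⁴)/32 = π(0.0759⁴ − 0.0379⁴)/32 = 3.056×10^-6 m⁴.
T_max = τ_allow·J/r = 5.92×10^7 × 3.056×10^-6 / 0.0380 = 4767 N·m.
ω = 2π·88.8/60 = 9.299 rad/s, so P_max = T_max·ω = 4.432×10^4 W.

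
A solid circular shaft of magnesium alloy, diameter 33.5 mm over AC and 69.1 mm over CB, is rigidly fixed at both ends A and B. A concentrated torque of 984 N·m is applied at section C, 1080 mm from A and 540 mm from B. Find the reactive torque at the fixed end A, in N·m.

26.4 N·m

Compatibility: T_A·a/J_AC = T_B·b/J_CB with T_A + T_B = T₀.
J_AC = 1.24×10^-7 m⁴, J_CB = 2.24×10^-6 m⁴, so T_A = T₀·(J_AC/a)/((J_AC/a)+(J_CB/b)) = 26.45 N·m, T_B = 957.6 N·m.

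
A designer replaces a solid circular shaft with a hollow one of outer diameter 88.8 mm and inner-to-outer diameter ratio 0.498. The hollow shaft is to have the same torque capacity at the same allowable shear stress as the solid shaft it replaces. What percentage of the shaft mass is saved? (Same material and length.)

Equal τ_max and T ⇒ the solid shaft needs d_s³ = d_o³(1−k⁴), so d_s = 88.8·(1−0.498⁴)^(1/3) = 86.94 mm.
Area ratio A_h/A_s = d_o²(1−k²)/d_s² = (1−k²)/(1−k⁴)^(2/3) = 0.7845.
Mass saving = 1 − 0.7845 = 21.5 %.

21.5 %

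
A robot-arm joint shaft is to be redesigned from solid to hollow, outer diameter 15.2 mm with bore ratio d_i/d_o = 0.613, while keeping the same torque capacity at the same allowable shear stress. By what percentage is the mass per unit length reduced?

30.9 %

Equal τ_max and T ⇒ the solid shaft needs d_s³ = d_o³(1−k⁴), so d_s = 15.2·(1−0.613⁴)^(1/3) = 14.45 mm.
Area ratio A_h/A_s = d_o²(1−k²)/d_s² = (1−k²)/(1−k⁴)^(2/3) = 0.6909.
Mass saving = 1 − 0.6909 = 30.9 %.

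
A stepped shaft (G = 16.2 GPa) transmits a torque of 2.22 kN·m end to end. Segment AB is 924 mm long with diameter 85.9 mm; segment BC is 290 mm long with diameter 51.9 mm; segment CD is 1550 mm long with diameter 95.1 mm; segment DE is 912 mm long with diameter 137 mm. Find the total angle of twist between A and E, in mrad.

J_AB = π(0.0859)⁴/32 = 5.35×10^-6 m⁴; J_BC = π(0.0519)⁴/32 = 7.12×10^-7 m⁴; J_CD = π(0.0951)⁴/32 = 8.03×10^-6 m⁴; J_DE = π(0.137)⁴/32 = 3.46×10^-5 m⁴.
θ = (T/G)·Σ L_i/J_i = (2220/16.2×10⁹)·(0.924/5.35×10^-6 + 0.290/7.12×10^-7 + 1.55/8.03×10^-6 + 0.912/3.46×10^-5) = 0.1095 rad.

110 mrad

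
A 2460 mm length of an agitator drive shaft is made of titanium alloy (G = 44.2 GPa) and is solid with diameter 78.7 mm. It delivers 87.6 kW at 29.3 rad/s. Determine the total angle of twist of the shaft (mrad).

ω = 29.3 rad/s, so T = P/ω = 87.6×10³ / 29.30 = 2990 N·m.
J = πd⁴/32 = π(0.0787)⁴/32 = 3.766×10^-6 m⁴.
θ = T·L/(G·J) = 2990 × 2.46 / (44.2×10⁹ × 3.766×10^-6) = 0.04418 rad.

44.2 mrad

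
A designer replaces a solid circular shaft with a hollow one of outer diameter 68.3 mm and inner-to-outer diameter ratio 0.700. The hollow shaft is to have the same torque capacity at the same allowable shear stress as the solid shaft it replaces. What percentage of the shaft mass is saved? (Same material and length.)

38.8 %

Equal τ_max and T ⇒ the solid shaft needs d_s³ = d_o³(1−k⁴), so d_s = 68.3·(1−0.700⁴)^(1/3) = 62.33 mm.
Area ratio A_h/A_s = d_o²(1−k²)/d_s² = (1−k²)/(1−k⁴)^(2/3) = 0.6124.
Mass saving = 1 − 0.6124 = 38.8 %.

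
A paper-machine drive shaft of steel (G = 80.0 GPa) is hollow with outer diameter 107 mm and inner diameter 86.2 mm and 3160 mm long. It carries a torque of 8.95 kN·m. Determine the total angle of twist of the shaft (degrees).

2.72°

J = π(d_o⁴ − d_i⁴)/32 = π(0.107⁴ − 0.0862⁴)/32 = 7.448×10^-6 m⁴.
θ = T·L/(G·J) = 8950 × 3.16 / (80.0×10⁹ × 7.448×10^-6) = 0.04746 rad.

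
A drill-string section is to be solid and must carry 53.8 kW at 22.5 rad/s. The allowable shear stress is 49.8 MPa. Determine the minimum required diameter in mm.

ω = 22.5 rad/s, so T = P/ω = 53.8×10³ / 22.50 = 2391 N·m.
For a solid shaft τ_max = 16T/(πd³), so d = (16T/(π τ_allow))^(1/3) = (16·2391/(π·4.98×10^7))^(1/3) = 0.06253 m.

62.5 mm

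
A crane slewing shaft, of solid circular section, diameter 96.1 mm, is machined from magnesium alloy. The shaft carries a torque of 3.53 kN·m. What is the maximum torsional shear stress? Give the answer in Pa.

2.03e7 Pa

J = πd⁴/32 = π(0.0961)⁴/32 = 8.373×10^-6 m⁴.
τ_max = T·r/J = 3530 × 0.0480 / 8.373×10^-6 = 2.026×10^7 Pa.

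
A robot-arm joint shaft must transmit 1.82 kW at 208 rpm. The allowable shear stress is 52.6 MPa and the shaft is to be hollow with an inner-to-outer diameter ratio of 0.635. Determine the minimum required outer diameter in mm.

21.3 mm

ω = 2π·208/60 = 21.78 rad/s, so T = P/ω = 1.82×10³ / 21.78 = 83.56 N·m.
For a hollow shaft with d_i/d_o = 0.635: τ_max = 16T/(π d_o³ (1−k⁴)), so d_o = [16T/(π τ_allow (1−k⁴))]^(1/3) = [16·83.56/(π·5.26×10^7·0.8374)]^(1/3) = 0.02130 m.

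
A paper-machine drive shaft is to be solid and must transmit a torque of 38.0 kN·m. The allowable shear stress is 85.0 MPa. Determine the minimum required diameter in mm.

For a solid shaft τ_max = 16T/(πd³), so d = (16T/(π τ_allow))^(1/3) = (16·38000/(π·8.50×10^7))^(1/3) = 0.1316 m.

132 mm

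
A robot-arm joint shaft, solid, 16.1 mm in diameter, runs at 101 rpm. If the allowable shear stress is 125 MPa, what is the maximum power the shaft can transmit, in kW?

J = πd⁴/32 = π(0.0161)⁴/32 = 6.596×10^-9 m⁴.
T_max = τ_allow·J/r = 1.25×10^8 × 6.596×10^-9 / 0.00805 = 102.4 N·m.
ω = 2π·101/60 = 10.58 rad/s, so P_max = T_max·ω = 1083 W.

1.08 kW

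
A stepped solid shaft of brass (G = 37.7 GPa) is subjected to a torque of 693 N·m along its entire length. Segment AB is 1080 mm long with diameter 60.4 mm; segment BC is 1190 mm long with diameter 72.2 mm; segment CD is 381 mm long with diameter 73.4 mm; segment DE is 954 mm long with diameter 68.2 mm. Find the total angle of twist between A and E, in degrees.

1.95°

J_AB = π(0.0604)⁴/32 = 1.31×10^-6 m⁴; J_BC = π(0.0722)⁴/32 = 2.67×10^-6 m⁴; J_CD = π(0.0734)⁴/32 = 2.85×10^-6 m⁴; J_DE = π(0.0682)⁴/32 = 2.12×10^-6 m⁴.
θ = (T/G)·Σ L_i/J_i = (693.0/37.7×10⁹)·(1.08/1.31×10^-6 + 1.19/2.67×10^-6 + 0.381/2.85×10^-6 + 0.954/2.12×10^-6) = 0.03411 rad.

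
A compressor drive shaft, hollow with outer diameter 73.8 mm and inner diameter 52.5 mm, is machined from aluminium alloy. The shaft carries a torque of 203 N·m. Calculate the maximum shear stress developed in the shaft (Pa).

3.46e6 Pa

J = π(d_o⁴ − d_i⁴)/32 = π(0.0738⁴ − 0.0525⁴)/32 = 2.166×10^-6 m⁴.
τ_max = T·r/J = 203.0 × 0.0369 / 2.166×10^-6 = 3.458×10^6 Pa.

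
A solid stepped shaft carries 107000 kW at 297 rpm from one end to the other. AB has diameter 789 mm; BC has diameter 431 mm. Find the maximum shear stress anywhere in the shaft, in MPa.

ω = 2π·297/60 = 31.10 rad/s, so T = P/ω = 107000×10³ / 31.10 = 3.440e6 N·m.
Under the same torque, τ_max = 16T/(πd³) is largest where d is smallest — segment BC (d = 431 mm).
τ_max = 16·3.440e6/(π·(0.431)³) = 2.188×10^8 Pa.

219 MPa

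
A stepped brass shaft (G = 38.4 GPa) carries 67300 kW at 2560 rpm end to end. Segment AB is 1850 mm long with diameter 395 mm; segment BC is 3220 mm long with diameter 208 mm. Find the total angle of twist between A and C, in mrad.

120 mrad

ω = 2π·2560/60 = 268.1 rad/s, so T = P/ω = 67300×10³ / 268.1 = 251000 N·m.
J_AB = π(0.395)⁴/32 = 2.39×10^-3 m⁴; J_BC = π(0.208)⁴/32 = 1.84×10^-4 m⁴.
θ = (T/G)·Σ L_i/J_i = (251000/38.4×10⁹)·(1.85/2.39×10^-3 + 3.22/1.84×10^-4) = 0.1196 rad.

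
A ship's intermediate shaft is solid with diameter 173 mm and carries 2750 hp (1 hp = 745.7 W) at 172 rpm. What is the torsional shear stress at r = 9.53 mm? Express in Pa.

1.23e7 Pa

ω = 2π·172/60 = 18.01 rad/s, so T = P/ω = 2750×745.7 / 18.01 = 113900 N·m.
J = πd⁴/32 = π(0.173)⁴/32 = 8.794×10^-5 m⁴.
Shear stress varies linearly with radius: τ = T·r/J = 113900 × 0.00953 / 8.794×10^-5 = 1.234×10^7 Pa.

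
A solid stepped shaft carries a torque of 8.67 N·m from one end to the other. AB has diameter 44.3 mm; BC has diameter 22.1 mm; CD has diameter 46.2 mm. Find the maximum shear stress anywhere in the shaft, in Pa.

Under the same torque, τ_max = 16T/(πd³) is largest where d is smallest — segment BC (d = 22.1 mm).
τ_max = 16·8.670/(π·(0.0221)³) = 4.091×10^6 Pa.

4.09e6 Pa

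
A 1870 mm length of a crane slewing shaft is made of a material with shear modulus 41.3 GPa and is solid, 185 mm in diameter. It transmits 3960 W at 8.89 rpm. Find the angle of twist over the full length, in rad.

ω = 2π·8.89/60 = 0.9310 rad/s, so T = P/ω = 3960 / 0.9310 = 4254 N·m.
J = πd⁴/32 = π(0.185)⁴/32 = 1.150×10^-4 m⁴.
θ = T·L/(G·J) = 4254 × 1.87 / (41.3×10⁹ × 1.150×10^-4) = 1.675×10^-3 rad.

0.00167 rad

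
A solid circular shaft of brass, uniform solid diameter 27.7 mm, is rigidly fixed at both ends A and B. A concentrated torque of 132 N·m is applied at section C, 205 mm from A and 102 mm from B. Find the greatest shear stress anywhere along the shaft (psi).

3060 psi

With uniform GJ and both ends fixed, compatibility θ_AC = θ_CB gives T_A·a = T_B·b, together with T_A + T_B = T₀.
T_A = T₀·b/(a+b) = 132.0·102/307.0 = 43.86 N·m; T_B = 88.14 N·m.
τ in each portion: τ_AC = 1.05×10^7 Pa, τ_CB = 2.11×10^7 Pa; maximum is in CB.
τ_max = T_CB·r/J = 88.14·0.0138/5.78×10^-8 = 2.112×10^7 Pa.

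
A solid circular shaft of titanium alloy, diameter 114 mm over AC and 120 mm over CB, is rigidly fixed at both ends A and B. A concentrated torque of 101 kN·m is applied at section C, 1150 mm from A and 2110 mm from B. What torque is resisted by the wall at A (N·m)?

Compatibility: T_A·a/J_AC = T_B·b/J_CB with T_A + T_B = T₀.
J_AC = 1.66×10^-5 m⁴, J_CB = 2.04×10^-5 m⁴, so T_A = T₀·(J_AC/a)/((J_AC/a)+(J_CB/b)) = 60510 N·m, T_B = 40490 N·m.

60500 N·m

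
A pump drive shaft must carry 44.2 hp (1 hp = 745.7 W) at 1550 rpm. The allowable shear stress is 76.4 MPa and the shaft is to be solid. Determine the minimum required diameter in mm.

ω = 2π·1550/60 = 162.3 rad/s, so T = P/ω = 44.2×745.7 / 162.3 = 203.1 N·m.
For a solid shaft τ_max = 16T/(πd³), so d = (16T/(π τ_allow))^(1/3) = (16·203.1/(π·7.64×10^7))^(1/3) = 0.02383 m.

23.8 mm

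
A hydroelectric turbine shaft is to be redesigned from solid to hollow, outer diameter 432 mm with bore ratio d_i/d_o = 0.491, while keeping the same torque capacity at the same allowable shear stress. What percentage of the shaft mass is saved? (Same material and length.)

Equal τ_max and T ⇒ the solid shaft needs d_s³ = d_o³(1−k⁴), so d_s = 432·(1−0.491⁴)^(1/3) = 423.5 mm.
Area ratio A_h/A_s = d_o²(1−k²)/d_s² = (1−k²)/(1−k⁴)^(2/3) = 0.7898.
Mass saving = 1 − 0.7898 = 21.0 %.

21.0 %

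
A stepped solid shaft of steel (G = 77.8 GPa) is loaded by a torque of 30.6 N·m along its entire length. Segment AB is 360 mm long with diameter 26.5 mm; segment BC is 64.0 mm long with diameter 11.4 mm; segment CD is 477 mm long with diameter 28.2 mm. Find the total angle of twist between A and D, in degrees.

1.21°

J_AB = π(0.0265)⁴/32 = 4.84×10^-8 m⁴; J_BC = π(0.0114)⁴/32 = 1.66×10^-9 m⁴; J_CD = π(0.0282)⁴/32 = 6.21×10^-8 m⁴.
θ = (T/G)·Σ L_i/J_i = (30.60/77.8×10⁹)·(0.360/4.84×10^-8 + 0.0640/1.66×10^-9 + 0.477/6.21×10^-8) = 0.02113 rad.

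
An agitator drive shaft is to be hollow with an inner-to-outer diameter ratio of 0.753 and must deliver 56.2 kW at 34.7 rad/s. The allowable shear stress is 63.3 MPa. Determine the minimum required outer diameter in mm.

57.7 mm

ω = 34.7 rad/s, so T = P/ω = 56.2×10³ / 34.70 = 1620 N·m.
For a hollow shaft with d_i/d_o = 0.753: τ_max = 16T/(π d_o³ (1−k⁴)), so d_o = [16T/(π τ_allow (1−k⁴))]^(1/3) = [16·1620/(π·6.33×10^7·0.6785)]^(1/3) = 0.05770 m.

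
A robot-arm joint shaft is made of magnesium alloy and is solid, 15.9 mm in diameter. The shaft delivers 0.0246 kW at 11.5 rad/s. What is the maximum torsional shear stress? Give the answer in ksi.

0.393 ksi

ω = 11.5 rad/s, so T = P/ω = 0.0246×10³ / 11.50 = 2.139 N·m.
J = πd⁴/32 = π(0.0159)⁴/32 = 6.275×10^-9 m⁴.
τ_max = T·r/J = 2.139 × 0.00795 / 6.275×10^-9 = 2.710×10^6 Pa.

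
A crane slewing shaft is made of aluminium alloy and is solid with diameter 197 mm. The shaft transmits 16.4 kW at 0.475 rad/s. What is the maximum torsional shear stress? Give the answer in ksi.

ω = 0.475 rad/s, so T = P/ω = 16.4×10³ / 0.4750 = 34530 N·m.
J = πd⁴/32 = π(0.197)⁴/32 = 1.479×10^-4 m⁴.
τ_max = T·r/J = 34530 × 0.0985 / 1.479×10^-4 = 2.300×10^7 Pa.

3.34 ksi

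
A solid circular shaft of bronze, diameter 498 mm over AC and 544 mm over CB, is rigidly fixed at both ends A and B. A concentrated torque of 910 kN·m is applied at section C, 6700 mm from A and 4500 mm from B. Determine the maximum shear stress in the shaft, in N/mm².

19.6 N/mm²

Compatibility: T_A·a/J_AC = T_B·b/J_CB with T_A + T_B = T₀.
J_AC = 6.04×10^-3 m⁴, J_CB = 8.60×10^-3 m⁴, so T_A = T₀·(J_AC/a)/((J_AC/a)+(J_CB/b)) = 291700 N·m, T_B = 618300 N·m.
τ in each portion: τ_AC = 1.20×10^7 Pa, τ_CB = 1.96×10^7 Pa; maximum is in CB.
τ_max = T_CB·r/J = 618300·0.272/8.60×10^-3 = 1.956×10^7 Pa.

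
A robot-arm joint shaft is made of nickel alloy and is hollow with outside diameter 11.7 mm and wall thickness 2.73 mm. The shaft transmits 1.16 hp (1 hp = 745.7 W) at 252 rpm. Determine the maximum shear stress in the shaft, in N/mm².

ω = 2π·252/60 = 26.39 rad/s, so T = P/ω = 1.16×745.7 / 26.39 = 32.78 N·m.
J = π(d_o⁴ − d_i⁴)/32 = π(0.0117⁴ − 0.00624⁴)/32 = 1.691×10^-9 m⁴.
τ_max = T·r/J = 32.78 × 0.00585 / 1.691×10^-9 = 1.134×10^8 Pa.

113 N/mm²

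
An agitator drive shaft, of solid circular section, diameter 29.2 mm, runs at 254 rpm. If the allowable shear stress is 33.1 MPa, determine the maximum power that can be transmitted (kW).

4.30 kW

J = πd⁴/32 = π(0.0292)⁴/32 = 7.137×10^-8 m⁴.
T_max = τ_allow·J/r = 3.31×10^7 × 7.137×10^-8 / 0.0146 = 161.8 N·m.
ω = 2π·254/60 = 26.60 rad/s, so P_max = T_max·ω = 4304 W.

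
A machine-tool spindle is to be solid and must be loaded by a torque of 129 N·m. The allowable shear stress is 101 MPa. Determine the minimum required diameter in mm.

18.7 mm

For a solid shaft τ_max = 16T/(πd³), so d = (16T/(π τ_allow))^(1/3) = (16·129.0/(π·1.01×10^8))^(1/3) = 0.01867 m.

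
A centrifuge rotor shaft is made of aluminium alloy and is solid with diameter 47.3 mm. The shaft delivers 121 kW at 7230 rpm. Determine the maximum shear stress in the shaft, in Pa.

7.69e6 Pa

ω = 2π·7230/60 = 757.1 rad/s, so T = P/ω = 121×10³ / 757.1 = 159.8 N·m.
J = πd⁴/32 = π(0.0473)⁴/32 = 4.914×10^-7 m⁴.
τ_max = T·r/J = 159.8 × 0.0236 / 4.914×10^-7 = 7.691×10^6 Pa.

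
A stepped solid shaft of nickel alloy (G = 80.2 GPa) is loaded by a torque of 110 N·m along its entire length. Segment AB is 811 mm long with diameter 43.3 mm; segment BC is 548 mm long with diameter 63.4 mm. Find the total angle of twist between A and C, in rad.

0.00370 rad

J_AB = π(0.0433)⁴/32 = 3.45×10^-7 m⁴; J_BC = π(0.0634)⁴/32 = 1.59×10^-6 m⁴.
θ = (T/G)·Σ L_i/J_i = (110.0/80.2×10⁹)·(0.811/3.45×10^-7 + 0.548/1.59×10^-6) = 3.697×10^-3 rad.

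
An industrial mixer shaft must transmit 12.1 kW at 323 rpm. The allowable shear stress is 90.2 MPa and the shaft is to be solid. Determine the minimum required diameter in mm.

ω = 2π·323/60 = 33.82 rad/s, so T = P/ω = 12.1×10³ / 33.82 = 357.7 N·m.
For a solid shaft τ_max = 16T/(πd³), so d = (16T/(π τ_allow))^(1/3) = (16·357.7/(π·9.02×10^7))^(1/3) = 0.02723 m.

27.2 mm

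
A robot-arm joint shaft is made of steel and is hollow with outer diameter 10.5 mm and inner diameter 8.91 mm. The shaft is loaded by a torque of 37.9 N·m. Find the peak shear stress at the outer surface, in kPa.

346000 kPa

J = π(d_o⁴ − d_i⁴)/32 = π(0.0105⁴ − 0.00891⁴)/32 = 5.746×10^-10 m⁴.
τ_max = T·r/J = 37.90 × 0.00525 / 5.746×10^-10 = 3.463×10^8 Pa.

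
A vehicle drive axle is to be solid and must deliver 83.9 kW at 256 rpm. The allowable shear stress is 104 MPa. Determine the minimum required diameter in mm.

53.5 mm

ω = 2π·256/60 = 26.81 rad/s, so T = P/ω = 83.9×10³ / 26.81 = 3130 N·m.
For a solid shaft τ_max = 16T/(πd³), so d = (16T/(π τ_allow))^(1/3) = (16·3130/(π·1.04×10^8))^(1/3) = 0.05352 m.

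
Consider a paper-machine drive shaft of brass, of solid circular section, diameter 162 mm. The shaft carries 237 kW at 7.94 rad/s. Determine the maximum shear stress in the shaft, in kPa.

ω = 7.94 rad/s, so T = P/ω = 237×10³ / 7.940 = 29850 N·m.
J = πd⁴/32 = π(0.162)⁴/32 = 6.762×10^-5 m⁴.
τ_max = T·r/J = 29850 × 0.0810 / 6.762×10^-5 = 3.576×10^7 Pa.

35800 kPa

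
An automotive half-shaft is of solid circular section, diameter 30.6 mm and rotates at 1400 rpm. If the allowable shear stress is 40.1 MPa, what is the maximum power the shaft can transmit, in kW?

J = πd⁴/32 = π(0.0306)⁴/32 = 8.608×10^-8 m⁴.
T_max = τ_allow·J/r = 4.01×10^7 × 8.608×10^-8 / 0.0153 = 225.6 N·m.
ω = 2π·1400/60 = 146.6 rad/s, so P_max = T_max·ω = 3.307×10^4 W.

33.1 kW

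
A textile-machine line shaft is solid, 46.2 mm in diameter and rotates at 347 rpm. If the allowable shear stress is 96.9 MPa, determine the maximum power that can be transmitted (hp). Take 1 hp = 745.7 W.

91.4 hp

J = πd⁴/32 = π(0.0462)⁴/32 = 4.473×10^-7 m⁴.
T_max = τ_allow·J/r = 9.69×10^7 × 4.473×10^-7 / 0.0231 = 1876 N·m.
ω = 2π·347/60 = 36.34 rad/s, so P_max = T_max·ω = 6.818×10^4 W.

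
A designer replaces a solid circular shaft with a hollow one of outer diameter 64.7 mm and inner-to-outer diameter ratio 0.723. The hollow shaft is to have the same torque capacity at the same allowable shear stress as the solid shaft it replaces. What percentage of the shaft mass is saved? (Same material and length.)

Equal τ_max and T ⇒ the solid shaft needs d_s³ = d_o³(1−k⁴), so d_s = 64.7·(1−0.723⁴)^(1/3) = 58.17 mm.
Area ratio A_h/A_s = d_o²(1−k²)/d_s² = (1−k²)/(1−k⁴)^(2/3) = 0.5904.
Mass saving = 1 − 0.5904 = 41.0 %.

41.0 %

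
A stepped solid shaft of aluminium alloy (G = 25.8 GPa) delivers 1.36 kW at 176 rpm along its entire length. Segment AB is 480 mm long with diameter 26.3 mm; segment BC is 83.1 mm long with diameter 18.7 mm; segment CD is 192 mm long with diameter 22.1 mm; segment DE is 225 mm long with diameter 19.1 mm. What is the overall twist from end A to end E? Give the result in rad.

ω = 2π·176/60 = 18.43 rad/s, so T = P/ω = 1.36×10³ / 18.43 = 73.79 N·m.
J_AB = π(0.0263)⁴/32 = 4.70×10^-8 m⁴; J_BC = π(0.0187)⁴/32 = 1.20×10^-8 m⁴; J_CD = π(0.0221)⁴/32 = 2.34×10^-8 m⁴; J_DE = π(0.0191)⁴/32 = 1.31×10^-8 m⁴.
θ = (T/G)·Σ L_i/J_i = (73.79/25.8×10⁹)·(0.480/4.70×10^-8 + 0.0831/1.20×10^-8 + 0.192/2.34×10^-8 + 0.225/1.31×10^-8) = 0.1217 rad.

0.122 rad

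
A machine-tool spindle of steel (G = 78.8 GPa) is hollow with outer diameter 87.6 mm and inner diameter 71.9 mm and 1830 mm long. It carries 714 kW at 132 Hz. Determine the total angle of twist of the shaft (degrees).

0.363°

ω = 2π·132 = 829.4 rad/s, so T = P/ω = 714×10³ / 829.4 = 860.9 N·m.
J = π(d_o⁴ − d_i⁴)/32 = π(0.0876⁴ − 0.0719⁴)/32 = 3.157×10^-6 m⁴.
θ = T·L/(G·J) = 860.9 × 1.83 / (78.8×10⁹ × 3.157×10^-6) = 6.332×10^-3 rad.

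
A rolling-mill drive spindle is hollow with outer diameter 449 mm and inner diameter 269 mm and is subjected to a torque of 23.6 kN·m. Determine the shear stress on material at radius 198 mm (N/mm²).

J = π(d_o⁴ − d_i⁴)/32 = π(0.449⁴ − 0.269⁴)/32 = 3.476×10^-3 m⁴.
Shear stress varies linearly with radius: τ = T·r/J = 23600 × 0.198 / 3.476×10^-3 = 1.344×10^6 Pa.

1.34 N/mm²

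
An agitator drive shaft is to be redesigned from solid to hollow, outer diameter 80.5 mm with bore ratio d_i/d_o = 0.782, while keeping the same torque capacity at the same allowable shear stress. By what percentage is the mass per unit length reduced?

Equal τ_max and T ⇒ the solid shaft needs d_s³ = d_o³(1−k⁴), so d_s = 80.5·(1−0.782⁴)^(1/3) = 68.86 mm.
Area ratio A_h/A_s = d_o²(1−k²)/d_s² = (1−k²)/(1−k⁴)^(2/3) = 0.5308.
Mass saving = 1 − 0.5308 = 46.9 %.

46.9 %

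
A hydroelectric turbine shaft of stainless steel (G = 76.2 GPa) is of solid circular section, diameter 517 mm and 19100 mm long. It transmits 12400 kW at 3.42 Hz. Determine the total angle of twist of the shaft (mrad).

20.6 mrad

ω = 2π·3.42 = 21.49 rad/s, so T = P/ω = 12400×10³ / 21.49 = 577100 N·m.
J = πd⁴/32 = π(0.517)⁴/32 = 7.014×10^-3 m⁴.
θ = T·L/(G·J) = 577100 × 19.1 / (76.2×10⁹ × 7.014×10^-3) = 0.02062 rad.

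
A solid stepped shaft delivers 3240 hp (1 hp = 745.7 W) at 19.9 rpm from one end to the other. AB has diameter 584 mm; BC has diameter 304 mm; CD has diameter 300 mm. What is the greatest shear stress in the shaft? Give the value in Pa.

ω = 2π·19.9/60 = 2.084 rad/s, so T = P/ω = 3240×745.7 / 2.084 = 1.159e6 N·m.
Under the same torque, τ_max = 16T/(πd³) is largest where d is smallest — segment CD (d = 300 mm).
τ_max = 16·1.159e6/(π·(0.300)³) = 2.187×10^8 Pa.

2.19e8 Pa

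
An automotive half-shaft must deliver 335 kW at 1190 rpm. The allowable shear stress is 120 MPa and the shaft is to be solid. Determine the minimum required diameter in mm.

ω = 2π·1190/60 = 124.6 rad/s, so T = P/ω = 335×10³ / 124.6 = 2688 N·m.
For a solid shaft τ_max = 16T/(πd³), so d = (16T/(π τ_allow))^(1/3) = (16·2688/(π·1.20×10^8))^(1/3) = 0.04850 m.

48.5 mm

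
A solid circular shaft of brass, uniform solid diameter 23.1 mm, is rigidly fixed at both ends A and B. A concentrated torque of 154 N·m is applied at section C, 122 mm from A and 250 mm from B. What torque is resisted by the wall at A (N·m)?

103 N·m

With uniform GJ and both ends fixed, compatibility θ_AC = θ_CB gives T_A·a = T_B·b, together with T_A + T_B = T₀.
T_A = T₀·b/(a+b) = 154.0·250/372.0 = 103.5 N·m; T_B = 50.51 N·m.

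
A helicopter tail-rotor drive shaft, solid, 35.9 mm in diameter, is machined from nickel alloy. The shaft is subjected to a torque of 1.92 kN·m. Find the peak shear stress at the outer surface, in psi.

J = πd⁴/32 = π(0.0359)⁴/32 = 1.631×10^-7 m⁴.
τ_max = T·r/J = 1920 × 0.0180 / 1.631×10^-7 = 2.113×10^8 Pa.

30700 psi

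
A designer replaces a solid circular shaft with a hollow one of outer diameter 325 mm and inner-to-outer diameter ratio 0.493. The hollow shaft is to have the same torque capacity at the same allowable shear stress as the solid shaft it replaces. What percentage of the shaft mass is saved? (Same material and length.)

Equal τ_max and T ⇒ the solid shaft needs d_s³ = d_o³(1−k⁴), so d_s = 325·(1−0.493⁴)^(1/3) = 318.5 mm.
Area ratio A_h/A_s = d_o²(1−k²)/d_s² = (1−k²)/(1−k⁴)^(2/3) = 0.7883.
Mass saving = 1 − 0.7883 = 21.2 %.

21.2 %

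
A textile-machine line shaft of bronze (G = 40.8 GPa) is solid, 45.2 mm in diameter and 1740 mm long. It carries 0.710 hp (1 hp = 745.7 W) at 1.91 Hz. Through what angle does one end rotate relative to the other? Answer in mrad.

4.59 mrad

ω = 2π·1.91 = 12.00 rad/s, so T = P/ω = 0.710×745.7 / 12.00 = 44.12 N·m.
J = πd⁴/32 = π(0.0452)⁴/32 = 4.098×10^-7 m⁴.
θ = T·L/(G·J) = 44.12 × 1.74 / (40.8×10⁹ × 4.098×10^-7) = 4.591×10^-3 rad.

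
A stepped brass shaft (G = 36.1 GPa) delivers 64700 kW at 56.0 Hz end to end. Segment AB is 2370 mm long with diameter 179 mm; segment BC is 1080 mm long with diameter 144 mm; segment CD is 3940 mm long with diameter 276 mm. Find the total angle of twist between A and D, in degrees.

ω = 2π·56.0 = 351.9 rad/s, so T = P/ω = 64700×10³ / 351.9 = 183900 N·m.
J_AB = π(0.179)⁴/32 = 1.01×10^-4 m⁴; J_BC = π(0.144)⁴/32 = 4.22×10^-5 m⁴; J_CD = π(0.276)⁴/32 = 5.70×10^-4 m⁴.
θ = (T/G)·Σ L_i/J_i = (183900/36.1×10⁹)·(2.37/1.01×10^-4 + 1.08/4.22×10^-5 + 3.94/5.70×10^-4) = 0.2853 rad.

16.3°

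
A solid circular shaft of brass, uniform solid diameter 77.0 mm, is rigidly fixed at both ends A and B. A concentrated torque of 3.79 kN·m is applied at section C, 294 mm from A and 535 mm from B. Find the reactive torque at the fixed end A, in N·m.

2450 N·m

With uniform GJ and both ends fixed, compatibility θ_AC = θ_CB gives T_A·a = T_B·b, together with T_A + T_B = T₀.
T_A = T₀·b/(a+b) = 3790·535/829.0 = 2446 N·m; T_B = 1344 N·m.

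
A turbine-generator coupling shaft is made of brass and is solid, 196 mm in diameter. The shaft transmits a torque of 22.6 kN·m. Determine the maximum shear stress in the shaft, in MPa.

15.3 MPa

J = πd⁴/32 = π(0.196)⁴/32 = 1.449×10^-4 m⁴.
τ_max = T·r/J = 22600 × 0.0980 / 1.449×10^-4 = 1.529×10^7 Pa.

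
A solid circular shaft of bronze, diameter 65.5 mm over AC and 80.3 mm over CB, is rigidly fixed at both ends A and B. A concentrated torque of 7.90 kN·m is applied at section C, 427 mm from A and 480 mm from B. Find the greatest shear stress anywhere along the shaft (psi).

Compatibility: T_A·a/J_AC = T_B·b/J_CB with T_A + T_B = T₀.
J_AC = 1.81×10^-6 m⁴, J_CB = 4.08×10^-6 m⁴, so T_A = T₀·(J_AC/a)/((J_AC/a)+(J_CB/b)) = 2625 N·m, T_B = 5275 N·m.
τ in each portion: τ_AC = 4.76×10^7 Pa, τ_CB = 5.19×10^7 Pa; maximum is in CB.
τ_max = T_CB·r/J = 5275·0.0401/4.08×10^-6 = 5.189×10^7 Pa.

7530 psi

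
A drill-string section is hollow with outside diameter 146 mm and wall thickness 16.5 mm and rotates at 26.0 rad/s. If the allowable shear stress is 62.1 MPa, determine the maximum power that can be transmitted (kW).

633 kW

J = π(d_o⁴ − d_i⁴)/32 = π(0.146⁴ − 0.113⁴)/32 = 2.860×10^-5 m⁴.
T_max = τ_allow·J/r = 6.21×10^7 × 2.860×10^-5 / 0.0730 = 24330 N·m.
ω = 26.0 rad/s, so P_max = T_max·ω = 6.326×10^5 W.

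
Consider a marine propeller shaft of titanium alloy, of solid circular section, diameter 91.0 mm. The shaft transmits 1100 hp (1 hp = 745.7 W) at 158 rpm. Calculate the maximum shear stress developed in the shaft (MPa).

ω = 2π·158/60 = 16.55 rad/s, so T = P/ω = 1100×745.7 / 16.55 = 49580 N·m.
J = πd⁴/32 = π(0.0910)⁴/32 = 6.732×10^-6 m⁴.
τ_max = T·r/J = 49580 × 0.0455 / 6.732×10^-6 = 3.351×10^8 Pa.

335 MPa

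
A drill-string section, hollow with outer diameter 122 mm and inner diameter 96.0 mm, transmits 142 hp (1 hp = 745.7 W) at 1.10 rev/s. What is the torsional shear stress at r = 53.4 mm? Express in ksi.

8.85 ksi

ω = 2π·1.10 = 6.912 rad/s, so T = P/ω = 142×745.7 / 6.912 = 15320 N·m.
J = π(d_o⁴ − d_i⁴)/32 = π(0.122⁴ − 0.0960⁴)/32 = 1.341×10^-5 m⁴.
Shear stress varies linearly with radius: τ = T·r/J = 15320 × 0.0534 / 1.341×10^-5 = 6.101×10^7 Pa.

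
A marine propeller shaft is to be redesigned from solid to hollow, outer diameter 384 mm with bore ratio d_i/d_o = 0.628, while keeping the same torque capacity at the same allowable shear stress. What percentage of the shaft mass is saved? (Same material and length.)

Equal τ_max and T ⇒ the solid shaft needs d_s³ = d_o³(1−k⁴), so d_s = 384·(1−0.628⁴)^(1/3) = 363.0 mm.
Area ratio A_h/A_s = d_o²(1−k²)/d_s² = (1−k²)/(1−k⁴)^(2/3) = 0.6779.
Mass saving = 1 − 0.6779 = 32.2 %.

32.2 %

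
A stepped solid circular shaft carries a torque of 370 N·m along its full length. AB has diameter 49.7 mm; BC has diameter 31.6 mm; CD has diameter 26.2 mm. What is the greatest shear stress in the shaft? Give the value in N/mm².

105 N/mm²

Under the same torque, τ_max = 16T/(πd³) is largest where d is smallest — segment CD (d = 26.2 mm).
τ_max = 16·370.0/(π·(0.0262)³) = 1.048×10^8 Pa.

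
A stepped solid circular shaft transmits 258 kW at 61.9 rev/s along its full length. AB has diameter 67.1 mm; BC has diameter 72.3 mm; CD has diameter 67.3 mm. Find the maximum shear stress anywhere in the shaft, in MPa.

ω = 2π·61.9 = 388.9 rad/s, so T = P/ω = 258×10³ / 388.9 = 663.4 N·m.
Under the same torque, τ_max = 16T/(πd³) is largest where d is smallest — segment AB (d = 67.1 mm).
τ_max = 16·663.4/(π·(0.0671)³) = 1.118×10^7 Pa.

11.2 MPa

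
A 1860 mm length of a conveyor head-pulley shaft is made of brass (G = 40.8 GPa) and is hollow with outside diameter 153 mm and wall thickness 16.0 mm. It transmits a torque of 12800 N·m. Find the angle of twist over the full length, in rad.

0.0178 rad

J = π(d_o⁴ − d_i⁴)/32 = π(0.153⁴ − 0.121⁴)/32 = 3.275×10^-5 m⁴.
θ = T·L/(G·J) = 12800 × 1.86 / (40.8×10⁹ × 3.275×10^-5) = 0.01782 rad.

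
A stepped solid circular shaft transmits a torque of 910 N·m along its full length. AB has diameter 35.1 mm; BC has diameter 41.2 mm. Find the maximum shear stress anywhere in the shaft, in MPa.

107 MPa

Under the same torque, τ_max = 16T/(πd³) is largest where d is smallest — segment AB (d = 35.1 mm).
τ_max = 16·910.0/(π·(0.0351)³) = 1.072×10^8 Pa.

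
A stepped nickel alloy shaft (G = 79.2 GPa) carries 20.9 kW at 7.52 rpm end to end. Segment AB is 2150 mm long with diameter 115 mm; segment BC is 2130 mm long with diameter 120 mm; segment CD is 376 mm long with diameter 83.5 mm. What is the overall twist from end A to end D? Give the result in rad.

0.103 rad

ω = 2π·7.52/60 = 0.7875 rad/s, so T = P/ω = 20.9×10³ / 0.7875 = 26540 N·m.
J_AB = π(0.115)⁴/32 = 1.72×10^-5 m⁴; J_BC = π(0.120)⁴/32 = 2.04×10^-5 m⁴; J_CD = π(0.0835)⁴/32 = 4.77×10^-6 m⁴.
θ = (T/G)·Σ L_i/J_i = (26540/79.2×10⁹)·(2.15/1.72×10^-5 + 2.13/2.04×10^-5 + 0.376/4.77×10^-6) = 0.1034 rad.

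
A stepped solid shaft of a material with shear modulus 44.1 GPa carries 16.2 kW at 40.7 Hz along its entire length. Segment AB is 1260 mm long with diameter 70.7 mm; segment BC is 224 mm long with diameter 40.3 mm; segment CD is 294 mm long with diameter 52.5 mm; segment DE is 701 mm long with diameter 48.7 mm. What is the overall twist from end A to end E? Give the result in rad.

ω = 2π·40.7 = 255.7 rad/s, so T = P/ω = 16.2×10³ / 255.7 = 63.35 N·m.
J_AB = π(0.0707)⁴/32 = 2.45×10^-6 m⁴; J_BC = π(0.0403)⁴/32 = 2.59×10^-7 m⁴; J_CD = π(0.0525)⁴/32 = 7.46×10^-7 m⁴; J_DE = π(0.0487)⁴/32 = 5.52×10^-7 m⁴.
θ = (T/G)·Σ L_i/J_i = (63.35/44.1×10⁹)·(1.26/2.45×10^-6 + 0.224/2.59×10^-7 + 0.294/7.46×10^-7 + 0.701/5.52×10^-7) = 4.370×10^-3 rad.

0.00437 rad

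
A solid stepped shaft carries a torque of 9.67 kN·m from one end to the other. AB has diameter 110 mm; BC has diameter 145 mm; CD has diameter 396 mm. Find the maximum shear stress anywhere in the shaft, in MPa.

Under the same torque, τ_max = 16T/(πd³) is largest where d is smallest — segment AB (d = 110 mm).
τ_max = 16·9670/(π·(0.110)³) = 3.700×10^7 Pa.

37.0 MPa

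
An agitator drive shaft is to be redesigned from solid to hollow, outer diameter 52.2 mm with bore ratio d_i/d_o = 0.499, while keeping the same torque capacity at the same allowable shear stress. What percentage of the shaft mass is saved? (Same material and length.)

Equal τ_max and T ⇒ the solid shaft needs d_s³ = d_o³(1−k⁴), so d_s = 52.2·(1−0.499⁴)^(1/3) = 51.10 mm.
Area ratio A_h/A_s = d_o²(1−k²)/d_s² = (1−k²)/(1−k⁴)^(2/3) = 0.7837.
Mass saving = 1 − 0.7837 = 21.6 %.

21.6 %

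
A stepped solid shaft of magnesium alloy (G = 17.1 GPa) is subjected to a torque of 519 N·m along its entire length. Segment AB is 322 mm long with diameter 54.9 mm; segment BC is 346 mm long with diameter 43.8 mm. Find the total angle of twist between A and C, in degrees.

J_AB = π(0.0549)⁴/32 = 8.92×10^-7 m⁴; J_BC = π(0.0438)⁴/32 = 3.61×10^-7 m⁴.
θ = (T/G)·Σ L_i/J_i = (519.0/17.1×10⁹)·(0.322/8.92×10^-7 + 0.346/3.61×10^-7) = 0.04002 rad.

2.29°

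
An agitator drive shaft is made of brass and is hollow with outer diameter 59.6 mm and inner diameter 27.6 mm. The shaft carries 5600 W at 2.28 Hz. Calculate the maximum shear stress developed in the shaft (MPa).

ω = 2π·2.28 = 14.33 rad/s, so T = P/ω = 5600 / 14.33 = 390.9 N·m.
J = π(d_o⁴ − d_i⁴)/32 = π(0.0596⁴ − 0.0276⁴)/32 = 1.182×10^-6 m⁴.
τ_max = T·r/J = 390.9 × 0.0298 / 1.182×10^-6 = 9.857×10^6 Pa.

9.86 MPa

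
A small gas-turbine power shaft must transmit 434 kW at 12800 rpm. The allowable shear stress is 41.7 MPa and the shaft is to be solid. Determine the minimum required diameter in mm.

ω = 2π·12800/60 = 1340 rad/s, so T = P/ω = 434×10³ / 1340 = 323.8 N·m.
For a solid shaft τ_max = 16T/(πd³), so d = (16T/(π τ_allow))^(1/3) = (16·323.8/(π·4.17×10^7))^(1/3) = 0.03407 m.

34.1 mm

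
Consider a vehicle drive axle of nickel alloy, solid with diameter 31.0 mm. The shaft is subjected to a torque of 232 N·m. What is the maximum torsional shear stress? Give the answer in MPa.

J = πd⁴/32 = π(0.0310)⁴/32 = 9.067×10^-8 m⁴.
τ_max = T·r/J = 232.0 × 0.0155 / 9.067×10^-8 = 3.966×10^7 Pa.

39.7 MPa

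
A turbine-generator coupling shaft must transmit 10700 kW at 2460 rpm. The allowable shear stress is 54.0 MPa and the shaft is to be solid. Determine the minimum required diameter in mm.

158 mm

ω = 2π·2460/60 = 257.6 rad/s, so T = P/ω = 10700×10³ / 257.6 = 41540 N·m.
For a solid shaft τ_max = 16T/(πd³), so d = (16T/(π τ_allow))^(1/3) = (16·41540/(π·5.40×10^7))^(1/3) = 0.1576 m.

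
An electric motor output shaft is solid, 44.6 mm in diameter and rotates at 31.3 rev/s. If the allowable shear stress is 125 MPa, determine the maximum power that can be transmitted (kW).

428 kW

J = πd⁴/32 = π(0.0446)⁴/32 = 3.885×10^-7 m⁴.
T_max = τ_allow·J/r = 1.25×10^8 × 3.885×10^-7 / 0.0223 = 2177 N·m.
ω = 2π·31.3 = 196.7 rad/s, so P_max = T_max·ω = 4.282×10^5 W.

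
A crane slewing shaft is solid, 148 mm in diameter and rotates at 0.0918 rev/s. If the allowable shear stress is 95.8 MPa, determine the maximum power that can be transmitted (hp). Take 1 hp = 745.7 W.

47.2 hp

J = πd⁴/32 = π(0.148)⁴/32 = 4.710×10^-5 m⁴.
T_max = τ_allow·J/r = 9.58×10^7 × 4.710×10^-5 / 0.0740 = 60980 N·m.
ω = 2π·0.0918 = 0.5768 rad/s, so P_max = T_max·ω = 3.517×10^4 W.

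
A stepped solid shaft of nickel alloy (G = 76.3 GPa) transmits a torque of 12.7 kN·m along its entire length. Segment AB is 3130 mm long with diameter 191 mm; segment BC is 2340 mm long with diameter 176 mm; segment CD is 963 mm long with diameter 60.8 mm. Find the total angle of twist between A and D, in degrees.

J_AB = π(0.191)⁴/32 = 1.31×10^-4 m⁴; J_BC = π(0.176)⁴/32 = 9.42×10^-5 m⁴; J_CD = π(0.0608)⁴/32 = 1.34×10^-6 m⁴.
θ = (T/G)·Σ L_i/J_i = (12700/76.3×10⁹)·(3.13/1.31×10^-4 + 2.34/9.42×10^-5 + 0.963/1.34×10^-6) = 0.1276 rad.

7.31°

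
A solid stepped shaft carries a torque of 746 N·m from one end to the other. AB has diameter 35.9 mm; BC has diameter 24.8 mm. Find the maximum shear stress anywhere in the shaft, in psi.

Under the same torque, τ_max = 16T/(πd³) is largest where d is smallest — segment BC (d = 24.8 mm).
τ_max = 16·746.0/(π·(0.0248)³) = 2.491×10^8 Pa.

36100 psi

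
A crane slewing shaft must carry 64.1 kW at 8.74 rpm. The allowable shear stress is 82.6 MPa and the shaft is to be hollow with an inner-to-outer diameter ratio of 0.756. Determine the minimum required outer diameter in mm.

ω = 2π·8.74/60 = 0.9153 rad/s, so T = P/ω = 64.1×10³ / 0.9153 = 70040 N·m.
For a hollow shaft with d_i/d_o = 0.756: τ_max = 16T/(π d_o³ (1−k⁴)), so d_o = [16T/(π τ_allow (1−k⁴))]^(1/3) = [16·70040/(π·8.26×10^7·0.6733)]^(1/3) = 0.1858 m.

186 mm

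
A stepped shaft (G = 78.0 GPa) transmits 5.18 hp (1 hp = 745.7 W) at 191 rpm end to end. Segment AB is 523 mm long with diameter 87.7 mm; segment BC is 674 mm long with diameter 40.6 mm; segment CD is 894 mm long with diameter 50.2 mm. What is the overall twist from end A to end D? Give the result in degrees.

ω = 2π·191/60 = 20.00 rad/s, so T = P/ω = 5.18×745.7 / 20.00 = 193.1 N·m.
J_AB = π(0.0877)⁴/32 = 5.81×10^-6 m⁴; J_BC = π(0.0406)⁴/32 = 2.67×10^-7 m⁴; J_CD = π(0.0502)⁴/32 = 6.23×10^-7 m⁴.
θ = (T/G)·Σ L_i/J_i = (193.1/78.0×10⁹)·(0.523/5.81×10^-6 + 0.674/2.67×10^-7 + 0.894/6.23×10^-7) = 0.01003 rad.

0.575°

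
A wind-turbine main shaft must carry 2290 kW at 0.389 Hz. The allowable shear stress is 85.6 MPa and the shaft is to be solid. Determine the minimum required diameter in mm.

ω = 2π·0.389 = 2.444 rad/s, so T = P/ω = 2290×10³ / 2.444 = 936900 N·m.
For a solid shaft τ_max = 16T/(πd³), so d = (16T/(π τ_allow))^(1/3) = (16·936900/(π·8.56×10^7))^(1/3) = 0.3820 m.

382 mm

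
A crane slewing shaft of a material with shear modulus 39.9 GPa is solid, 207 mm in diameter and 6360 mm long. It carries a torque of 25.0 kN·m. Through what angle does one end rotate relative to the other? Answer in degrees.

1.27°

J = πd⁴/32 = π(0.207)⁴/32 = 1.803×10^-4 m⁴.
θ = T·L/(G·J) = 25000 × 6.36 / (39.9×10⁹ × 1.803×10^-4) = 0.02211 rad.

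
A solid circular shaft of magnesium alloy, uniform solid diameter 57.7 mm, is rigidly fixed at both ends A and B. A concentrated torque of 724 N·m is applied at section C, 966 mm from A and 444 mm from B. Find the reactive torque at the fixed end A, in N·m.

228 N·m

With uniform GJ and both ends fixed, compatibility θ_AC = θ_CB gives T_A·a = T_B·b, together with T_A + T_B = T₀.
T_A = T₀·b/(a+b) = 724.0·444/1410 = 228.0 N·m; T_B = 496.0 N·m.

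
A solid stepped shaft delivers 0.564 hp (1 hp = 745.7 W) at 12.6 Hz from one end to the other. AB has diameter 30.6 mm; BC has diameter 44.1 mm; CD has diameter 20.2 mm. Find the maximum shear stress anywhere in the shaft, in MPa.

3.28 MPa

ω = 2π·12.6 = 79.17 rad/s, so T = P/ω = 0.564×745.7 / 79.17 = 5.312 N·m.
Under the same torque, τ_max = 16T/(πd³) is largest where d is smallest — segment CD (d = 20.2 mm).
τ_max = 16·5.312/(π·(0.0202)³) = 3.283×10^6 Pa.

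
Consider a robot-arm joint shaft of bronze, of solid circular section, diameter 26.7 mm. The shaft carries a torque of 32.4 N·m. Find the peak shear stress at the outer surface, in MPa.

8.67 MPa

J = πd⁴/32 = π(0.0267)⁴/32 = 4.989×10^-8 m⁴.
τ_max = T·r/J = 32.40 × 0.0133 / 4.989×10^-8 = 8.669×10^6 Pa.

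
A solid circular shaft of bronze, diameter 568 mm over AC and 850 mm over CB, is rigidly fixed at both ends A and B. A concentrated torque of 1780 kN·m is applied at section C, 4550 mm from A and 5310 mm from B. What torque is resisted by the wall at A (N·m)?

336000 N·m

Compatibility: T_A·a/J_AC = T_B·b/J_CB with T_A + T_B = T₀.
J_AC = 0.0102 m⁴, J_CB = 0.0512 m⁴, so T_A = T₀·(J_AC/a)/((J_AC/a)+(J_CB/b)) = 336000 N·m, T_B = 1.444e6 N·m.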